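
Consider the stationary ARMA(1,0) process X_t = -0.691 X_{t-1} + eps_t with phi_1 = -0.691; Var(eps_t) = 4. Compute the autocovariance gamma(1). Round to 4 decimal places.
\gamma(1) = -5.2898

Multiply the model equation by X_{t-k} and take expectations. With theta_0 = psi_0 = 1 and psi_j the MA(infinity) weights, this gives
  gamma(k) - sum_i phi_i gamma(k-i) = c_k,
  c_k = sigma^2 * sum_{j=k..q} theta_j psi_{j-k}   (c_k = 0 for k > q),
using gamma(-m) = gamma(m).
Pure AR (q = 0): c_0 = sigma^2 = 4, c_k = 0 for k >= 1.
Equations for k = 0 and k = 1 (AR order 1):
  gamma(0) = phi_1 gamma(1) + c_0
  gamma(1) = phi_1 gamma(0) + c_1
Substituting the second into the first: gamma(0) (1 - phi_1^2) = c_0 + phi_1 c_1, so
  gamma(0) = c_0 / (1 - phi_1^2) = 4 / (1 - (-0.691)^2) = 4 / 0.522519 = 7.655224.
  gamma(1) = phi_1 gamma(0) = (-0.691)(7.655224) = -5.28976.
Therefore gamma(1) = -5.2898 (to 4 decimal places).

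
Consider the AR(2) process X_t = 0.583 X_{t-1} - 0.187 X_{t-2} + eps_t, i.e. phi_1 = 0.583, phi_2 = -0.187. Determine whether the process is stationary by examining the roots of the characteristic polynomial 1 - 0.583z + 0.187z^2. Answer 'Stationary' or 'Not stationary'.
\text{Stationary}

The AR(p) characteristic polynomial is P(z) = 1 - 0.583z + 0.187z^2.
Stationarity requires all roots to lie outside the unit circle, i.e. |z| > 1 for every root.
Set 1 + (-0.583) z + (0.187) z^2 = 0, i.e. a z^2 + b z + c = 0 with a = 0.187, b = -0.583, c = 1.
Discriminant D = b^2 - 4ac = (-0.583)^2 - 4*(0.187)*1 = 0.339889 - (0.748) = -0.408111.
D < 0, so the roots are the complex-conjugate pair z = (-b +/- i sqrt(-D)) / (2a) = 1.5588 +/- 1.7081i.
For a conjugate pair |z|^2 = z * conj(z) = (product of roots) = c/a = 1/(0.187) = 5.347594, so |z| = sqrt(5.347594) = 2.3125 for both roots.
Moduli of all roots: 2.3125, 2.3125.
All moduli strictly greater than 1? Yes.
Verdict: Stationary.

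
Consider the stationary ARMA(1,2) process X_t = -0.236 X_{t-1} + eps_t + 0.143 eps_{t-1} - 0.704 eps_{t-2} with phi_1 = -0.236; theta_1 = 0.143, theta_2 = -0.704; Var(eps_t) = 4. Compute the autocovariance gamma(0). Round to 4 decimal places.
\gamma(0) = 6.0051

Multiply the model equation by X_{t-k} and take expectations. With theta_0 = psi_0 = 1 and psi_j the MA(infinity) weights, this gives
  gamma(k) - sum_i phi_i gamma(k-i) = c_k,
  c_k = sigma^2 * sum_{j=k..q} theta_j psi_{j-k}   (c_k = 0 for k > q),
using gamma(-m) = gamma(m).
psi-weights needed (psi_j = theta_j + sum_i phi_i psi_{j-i}):
  psi_1 = theta_1 + phi_1 = 0.143 + (-0.236) = -0.093
  psi_2 = theta_2 + phi_1 psi_1 = -0.704 + (-0.236)(-0.093) = -0.682052
Right-hand sides:
  c_0 = sigma^2 (1 + theta_1 psi_1 + theta_2 psi_2) = 4 * (1 + (0.143)(-0.093) + (-0.704)(-0.682052)) = 4 * 1.466866 = 5.867462
  c_1 = sigma^2 (theta_1 + theta_2 psi_1) = 4 * (0.143 + (-0.704)(-0.093)) = 0.833888
  c_2 = sigma^2 theta_2 = 4 * (-0.704) = -2.816
Equations for k = 0 and k = 1 (AR order 1):
  gamma(0) = phi_1 gamma(1) + c_0
  gamma(1) = phi_1 gamma(0) + c_1
Substituting the second into the first: gamma(0) (1 - phi_1^2) = c_0 + phi_1 c_1, so
  gamma(0) = (c_0 + phi_1 c_1) / (1 - phi_1^2) = (5.867462 + (-0.236)(0.833888)) / (1 - (-0.236)^2) = 5.670665 / 0.944304 = 6.005126.
Therefore gamma(0) = 6.0051 (to 4 decimal places).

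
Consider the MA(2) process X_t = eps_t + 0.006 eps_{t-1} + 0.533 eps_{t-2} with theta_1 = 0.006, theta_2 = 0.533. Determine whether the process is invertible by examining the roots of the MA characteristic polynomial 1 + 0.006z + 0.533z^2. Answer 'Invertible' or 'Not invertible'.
\text{Invertible}

The MA(q) characteristic polynomial is P(z) = 1 + 0.006z + 0.533z^2.
Invertibility requires all roots to lie outside the unit circle, i.e. |z| > 1 for every root.
Set 1 + (0.006) z + (0.533) z^2 = 0, i.e. a z^2 + b z + c = 0 with a = 0.533, b = 0.006, c = 1.
Discriminant D = b^2 - 4ac = (0.006)^2 - 4*(0.533)*1 = 0.000036 - (2.132) = -2.131964.
D < 0, so the roots are the complex-conjugate pair z = (-b +/- i sqrt(-D)) / (2a) = -0.0056 +/- 1.3697i.
For a conjugate pair |z|^2 = z * conj(z) = (product of roots) = c/a = 1/(0.533) = 1.876173, so |z| = sqrt(1.876173) = 1.3697 for both roots.
Moduli of all roots: 1.3697, 1.3697.
All moduli strictly greater than 1? Yes.
Verdict: Invertible.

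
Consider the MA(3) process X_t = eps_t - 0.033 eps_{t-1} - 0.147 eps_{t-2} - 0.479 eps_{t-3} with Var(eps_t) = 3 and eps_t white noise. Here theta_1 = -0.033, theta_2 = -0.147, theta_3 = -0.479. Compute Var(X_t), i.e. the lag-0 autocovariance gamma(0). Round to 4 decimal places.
\gamma(0) = 3.7564

For an MA(q) process X_t = eps_t + sum_i theta_i eps_{t-i} with
Var(eps_t) = sigma^2, the variance is
  gamma(0) = sigma^2 * (1 + sum_i theta_i^2).
  sum_i theta_i^2 = (-0.033)^2 + (-0.147)^2 + (-0.479)^2 = 0.001089 + 0.021609 + 0.229441 = 0.252139.
  gamma(0) = 3 * (1 + 0.252139) = 3 * 1.252139 = 3.756417, which rounds to 3.7564.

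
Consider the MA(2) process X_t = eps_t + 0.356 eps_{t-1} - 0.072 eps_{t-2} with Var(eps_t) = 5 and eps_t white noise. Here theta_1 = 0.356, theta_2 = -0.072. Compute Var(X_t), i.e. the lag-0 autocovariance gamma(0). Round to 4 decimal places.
\gamma(0) = 5.6596

For an MA(q) process X_t = eps_t + sum_i theta_i eps_{t-i} with
Var(eps_t) = sigma^2, the variance is
  gamma(0) = sigma^2 * (1 + sum_i theta_i^2).
  sum_i theta_i^2 = (0.356)^2 + (-0.072)^2 = 0.126736 + 0.005184 = 0.13192.
  gamma(0) = 5 * (1 + 0.13192) = 5 * 1.13192 = 5.6596.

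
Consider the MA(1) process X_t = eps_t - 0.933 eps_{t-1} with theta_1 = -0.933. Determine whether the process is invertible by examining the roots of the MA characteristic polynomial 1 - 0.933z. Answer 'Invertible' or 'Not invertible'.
\text{Invertible}

The MA(q) characteristic polynomial is P(z) = 1 - 0.933z.
Invertibility requires all roots to lie outside the unit circle, i.e. |z| > 1 for every root.
This is linear in z: 1 + (-0.933) z = 0  =>  z = -1/(-0.933) = 1.071811,  |z| = 1.071811.
Moduli of all roots: 1.0718.
All moduli strictly greater than 1? Yes.
Verdict: Invertible.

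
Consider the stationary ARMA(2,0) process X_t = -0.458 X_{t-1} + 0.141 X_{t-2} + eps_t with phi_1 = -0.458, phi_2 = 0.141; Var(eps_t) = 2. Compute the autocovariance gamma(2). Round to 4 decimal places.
\gamma(2) = 1.0982

Multiply the model equation by X_{t-k} and take expectations. With theta_0 = psi_0 = 1 and psi_j the MA(infinity) weights, this gives
  gamma(k) - sum_i phi_i gamma(k-i) = c_k,
  c_k = sigma^2 * sum_{j=k..q} theta_j psi_{j-k}   (c_k = 0 for k > q),
using gamma(-m) = gamma(m).
Pure AR (q = 0): c_0 = sigma^2 = 2, c_k = 0 for k >= 1.
Equations for k = 0, 1, 2 (AR order 2, c_2 = 0):
  (E0) gamma(0) = phi_1 gamma(1) + phi_2 gamma(2) + c_0
  (E1) gamma(1) = phi_1 gamma(0) + phi_2 gamma(1) + c_1
  (E2) gamma(2) = phi_1 gamma(1) + phi_2 gamma(0)
From (E1): gamma(1) = A gamma(0) + B with
  A = phi_1 / (1 - phi_2) = -0.458 / 0.859 = -0.533178,   B = c_1 / (1 - phi_2) = 0 / 0.859 = 0.
Insert (E2) into (E0): gamma(0) (1 - phi_2^2) = phi_1 (1 + phi_2) gamma(1) + c_0.
  phi_1 (1 + phi_2) = (-0.458)(1.141) = -0.522578,   1 - phi_2^2 = 0.980119.
Replace gamma(1) by A gamma(0) + B and collect gamma(0):
  gamma(0) [0.980119 - (-0.522578)(-0.533178)] = c_0 = 2
  gamma(0) * 0.701492 = 2
  gamma(0) = 2 / 0.701492 = 2.851067.
  gamma(1) = A gamma(0) = (-0.533178)(2.851067) = -1.520126.
  gamma(2) = phi_1 gamma(1) + phi_2 gamma(0) = (-0.458)(-1.520126) + (0.141)(2.851067) = 1.098218.
Therefore gamma(2) = 1.0982 (to 4 decimal places).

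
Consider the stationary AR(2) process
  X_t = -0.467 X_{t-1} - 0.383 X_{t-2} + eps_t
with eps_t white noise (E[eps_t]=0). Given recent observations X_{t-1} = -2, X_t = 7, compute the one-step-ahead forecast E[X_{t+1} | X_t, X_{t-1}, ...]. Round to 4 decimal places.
E[X_{t+1} \mid \mathcal F_t] = -2.5030

For an AR(p) model X_t = c + sum_i phi_i X_{t-i} + eps_t, the
one-step-ahead conditional mean is
  E[X_{t+1} | X_t, ...] = c + sum_i phi_i X_{t+1-i}.
Substitute known values:
  E[X_{t+1} | ...] = (-0.467) * (7) + (-0.383) * (-2)
                   = -2.5030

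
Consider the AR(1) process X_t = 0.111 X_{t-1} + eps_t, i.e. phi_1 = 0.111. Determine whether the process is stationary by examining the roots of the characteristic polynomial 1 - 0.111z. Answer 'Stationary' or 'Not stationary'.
\text{Stationary}

The AR(p) characteristic polynomial is P(z) = 1 - 0.111z.
Stationarity requires all roots to lie outside the unit circle, i.e. |z| > 1 for every root.
This is linear in z: 1 + (-0.111) z = 0  =>  z = -1/(-0.111) = 9.009009,  |z| = 9.009009.
Moduli of all roots: 9.0090.
All moduli strictly greater than 1? Yes.
Verdict: Stationary.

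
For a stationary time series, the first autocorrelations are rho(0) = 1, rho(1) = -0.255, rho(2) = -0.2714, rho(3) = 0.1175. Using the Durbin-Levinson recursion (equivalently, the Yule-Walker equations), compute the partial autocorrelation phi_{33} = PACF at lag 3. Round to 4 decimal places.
\phi_{33} = -0.0840

The PACF at lag k is phi_{kk}, the last component of the solution
to the Yule-Walker system G_k phi = r_k where
  (G_k)_{ij} = rho(|i - j|), (r_k)_i = rho(i), i,j = 1..k.
Equivalently, Durbin-Levinson gives phi_{kk} iteratively:
  phi_{11} = rho(1)
  phi_{kk} = [rho(k) - sum_{j=1..k-1} phi_{k-1,j} rho(k-j)]
            / [1 - sum_{j=1..k-1} phi_{k-1,j} rho(j)],
  phi_{k,j} = phi_{k-1,j} - phi_{kk} phi_{k-1,k-j},  j = 1..k-1.
Step k = 1:
  phi_11 = rho(1) = -0.255.
Step k = 2:
  phi_22 = [rho(2) - phi_11 rho(1)] / [1 - phi_11 rho(1)] = [-0.2714 - (-0.255)(-0.255)] / [1 - (-0.255)(-0.255)]
         = -0.336425 / 0.934975 = -0.359822.
  Update: phi_21 = phi_11 - phi_22 phi_11 = -0.255 - (-0.359822)(-0.255) = -0.346755.
Step k = 3:
  phi_33 = [rho(3) - phi_21 rho(2) - phi_22 rho(1)] / [1 - phi_21 rho(1) - phi_22 rho(2)]
    numerator   = 0.1175 - (-0.346755)(-0.2714) - (-0.359822)(-0.255) = -0.06836396
    denominator = 1 - (-0.346755)(-0.255) - (-0.359822)(-0.2714) = 0.81392173
  phi_33 = -0.06836396 / 0.81392173 = -0.084.
Therefore phi_{33} = -0.0840.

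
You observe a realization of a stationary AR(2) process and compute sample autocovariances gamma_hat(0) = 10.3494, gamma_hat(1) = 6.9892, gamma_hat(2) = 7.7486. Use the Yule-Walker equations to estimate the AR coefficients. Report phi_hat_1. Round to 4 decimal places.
\hat\phi_{1} = 0.3120

The Yule-Walker equations for an AR(p) process read, in matrix form,
  Gamma_p phi = r_p,   with   (Gamma_p)_{ij} = gamma(|i - j|),
                       (r_p)_i = gamma(i),   i,j = 1..p.
Substitute the sample gammas (Toeplitz matrix and right-hand side of size 2):
  Gamma_p = [[10.3494, 6.9892], [6.9892, 10.3494]]
  r_p     = [6.9892, 7.7486]
Written out:
  10.3494 phi_1 + 6.9892 phi_2 = 6.9892
  6.9892 phi_1 + 10.3494 phi_2 = 7.7486
Solve by Cramer's rule:
  det = gamma(0)^2 - gamma(1)^2 = (10.3494)^2 - (6.9892)^2 = 107.11008036 - 48.84891664 = 58.26116372
  phi_hat_1 = [gamma(1) gamma(0) - gamma(1) gamma(2)] / det = [(6.9892)(10.3494) - (6.9892)(7.7486)] / 58.26116372 = 18.17751136 / 58.26116372 = 0.312
  phi_hat_2 = [gamma(0) gamma(2) - gamma(1)^2] / det = [(10.3494)(7.7486) - (6.9892)^2] / 58.26116372 = 31.3444442 / 58.26116372 = 0.538
So phi_hat = [0.3120, 0.5380].
Therefore phi_hat_1 = 0.3120.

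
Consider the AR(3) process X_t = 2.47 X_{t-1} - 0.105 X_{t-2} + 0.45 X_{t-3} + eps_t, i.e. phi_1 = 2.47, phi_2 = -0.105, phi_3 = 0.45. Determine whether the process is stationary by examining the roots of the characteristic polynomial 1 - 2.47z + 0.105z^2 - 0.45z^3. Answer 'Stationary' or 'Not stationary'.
\text{Not stationary}

The AR(p) characteristic polynomial is P(z) = 1 - 2.47z + 0.105z^2 - 0.45z^3.
Stationarity requires all roots to lie outside the unit circle, i.e. |z| > 1 for every root.
Degree 3: look for a simple real root z0 first, then factor out (1 - z/z0) and solve the remaining quadratic.
Testing z0 = 0.4: P(0.4) = 1 + (-2.47)(0.4) + (0.105)(0.4)^2 + (-0.45)(0.4)^3
  = 1 + (-0.988) + (0.0168) + (-0.0288) = 0.  So z_0 = 0.4 is a root, |z_0| = 0.4.
Divide out the factor (1 - 2.5 z) = (1 - z/z0) (since 1/z0 = 2.5):
  P(z) = (1 - 2.5 z)(1 + (0.03) z + (0.18) z^2)
  [check: z-coef 0.03 - (2.5) = -2.47; z^2-coef 0.18 - (2.5)(0.03) = 0.105; z^3-coef -(2.5)(0.18) = -0.45.]
Remaining roots from the quadratic factor 1 + (0.03) z + (0.18) z^2:
  Set 1 + (0.03) z + (0.18) z^2 = 0, i.e. a z^2 + b z + c = 0 with a = 0.18, b = 0.03, c = 1.
  Discriminant D = b^2 - 4ac = (0.03)^2 - 4*(0.18)*1 = 0.0009 - (0.72) = -0.7191.
  D < 0, so the roots are the complex-conjugate pair z = (-b +/- i sqrt(-D)) / (2a) = -0.0833 +/- 2.3555i.
  For a conjugate pair |z|^2 = z * conj(z) = (product of roots) = c/a = 1/(0.18) = 5.555556, so |z| = sqrt(5.555556) = 2.357 for both roots.
Moduli of all roots: 0.4000, 2.3570, 2.3570.
All moduli strictly greater than 1? No.
Verdict: Not stationary.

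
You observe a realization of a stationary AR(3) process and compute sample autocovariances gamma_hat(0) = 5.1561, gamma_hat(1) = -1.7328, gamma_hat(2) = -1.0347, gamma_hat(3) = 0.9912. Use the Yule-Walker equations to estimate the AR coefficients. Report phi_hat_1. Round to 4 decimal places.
\hat\phi_{1} = -0.4630

The Yule-Walker equations for an AR(p) process read, in matrix form,
  Gamma_p phi = r_p,   with   (Gamma_p)_{ij} = gamma(|i - j|),
                       (r_p)_i = gamma(i),   i,j = 1..p.
Substitute the sample gammas (Toeplitz matrix and right-hand side of size 3):
  Gamma_p = [[5.1561, -1.7328, -1.0347], [-1.7328, 5.1561, -1.7328], [-1.0347, -1.7328, 5.1561]]
  r_p     = [-1.7328, -1.0347, 0.9912]
Written out (R1..R3):
  (R1) 5.1561 phi_1 - 1.7328 phi_2 - 1.0347 phi_3 = -1.7328
  (R2) -1.7328 phi_1 + 5.1561 phi_2 - 1.7328 phi_3 = -1.0347
  (R3) -1.0347 phi_1 - 1.7328 phi_2 + 5.1561 phi_3 = 0.9912
Gaussian elimination:
  R2 <- R2 - (-1.7328/5.1561) R1 = R2 - (-0.336068) R1:  4.573761 phi_2 - 2.08053 phi_3 = -1.617039
  R3 <- R3 - (-1.0347/5.1561) R1 = R3 - (-0.200675) R1:  -2.08053 phi_2 + 4.948462 phi_3 = 0.64347
  R3 <- R3 - (-2.08053/4.573761) R2 = R3 - (-0.454884) R2:  4.002063 phi_3 = -0.092094
Back-substitution:
  phi_hat_3 = -0.092094 / 4.002063 = -0.023012
  phi_hat_2 = (-1.617039 - (-2.08053)(-0.023012)) / 4.573761 = -0.364014
  phi_hat_1 = (-1.7328 - (-1.7328)(-0.364014) - (-1.0347)(-0.023012)) / 5.1561 = -0.463019
So phi_hat = [-0.4630, -0.3640, -0.0230].
Therefore phi_hat_1 = -0.4630.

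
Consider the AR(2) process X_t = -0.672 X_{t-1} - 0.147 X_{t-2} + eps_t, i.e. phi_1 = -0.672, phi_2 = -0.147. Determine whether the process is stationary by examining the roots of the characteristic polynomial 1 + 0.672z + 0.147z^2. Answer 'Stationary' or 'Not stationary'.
\text{Stationary}

The AR(p) characteristic polynomial is P(z) = 1 + 0.672z + 0.147z^2.
Stationarity requires all roots to lie outside the unit circle, i.e. |z| > 1 for every root.
Set 1 + (0.672) z + (0.147) z^2 = 0, i.e. a z^2 + b z + c = 0 with a = 0.147, b = 0.672, c = 1.
Discriminant D = b^2 - 4ac = (0.672)^2 - 4*(0.147)*1 = 0.451584 - (0.588) = -0.136416.
D < 0, so the roots are the complex-conjugate pair z = (-b +/- i sqrt(-D)) / (2a) = -2.2857 +/- 1.2563i.
For a conjugate pair |z|^2 = z * conj(z) = (product of roots) = c/a = 1/(0.147) = 6.802721, so |z| = sqrt(6.802721) = 2.6082 for both roots.
Moduli of all roots: 2.6082, 2.6082.
All moduli strictly greater than 1? Yes.
Verdict: Stationary.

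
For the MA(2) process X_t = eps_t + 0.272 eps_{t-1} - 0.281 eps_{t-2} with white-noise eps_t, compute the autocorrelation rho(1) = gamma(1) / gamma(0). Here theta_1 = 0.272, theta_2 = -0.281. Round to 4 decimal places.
\rho(1) = 0.1696

For an MA(q) process with theta_0 = 1, the autocovariance is
  gamma(k) = sigma^2 * sum_{i=0..q-k} theta_i * theta_{i+k},
and rho(k) = gamma(k) / gamma(0). Sigma^2 cancels.
  numerator   = (1)*(0.272) + (0.272)*(-0.281) = 0.195568.
  denominator = (1)^2 + (0.272)^2 + (-0.281)^2 = 1.152945.
  rho(1) = 0.195568 / 1.152945 = 0.1696.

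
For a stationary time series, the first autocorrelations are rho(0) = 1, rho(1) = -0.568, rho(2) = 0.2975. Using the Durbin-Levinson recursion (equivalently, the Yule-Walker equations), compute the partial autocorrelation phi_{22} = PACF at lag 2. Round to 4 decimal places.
\phi_{22} = -0.0371

The PACF at lag k is phi_{kk}, the last component of the solution
to the Yule-Walker system G_k phi = r_k where
  (G_k)_{ij} = rho(|i - j|), (r_k)_i = rho(i), i,j = 1..k.
Equivalently, Durbin-Levinson gives phi_{kk} iteratively:
  phi_{11} = rho(1)
  phi_{kk} = [rho(k) - sum_{j=1..k-1} phi_{k-1,j} rho(k-j)]
            / [1 - sum_{j=1..k-1} phi_{k-1,j} rho(j)],
  phi_{k,j} = phi_{k-1,j} - phi_{kk} phi_{k-1,k-j},  j = 1..k-1.
Step k = 1:
  phi_11 = rho(1) = -0.568.
Step k = 2:
  phi_22 = [rho(2) - phi_11 rho(1)] / [1 - phi_11 rho(1)] = [0.2975 - (-0.568)(-0.568)] / [1 - (-0.568)(-0.568)]
         = -0.025124 / 0.677376 = -0.0371.
Therefore phi_{22} = -0.0371.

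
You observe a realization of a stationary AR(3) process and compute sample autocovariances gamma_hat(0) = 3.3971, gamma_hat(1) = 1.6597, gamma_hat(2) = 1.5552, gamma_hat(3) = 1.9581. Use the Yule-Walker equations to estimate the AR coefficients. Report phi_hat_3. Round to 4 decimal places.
\hat\phi_{3} = 0.3960

The Yule-Walker equations for an AR(p) process read, in matrix form,
  Gamma_p phi = r_p,   with   (Gamma_p)_{ij} = gamma(|i - j|),
                       (r_p)_i = gamma(i),   i,j = 1..p.
Substitute the sample gammas (Toeplitz matrix and right-hand side of size 3):
  Gamma_p = [[3.3971, 1.6597, 1.5552], [1.6597, 3.3971, 1.6597], [1.5552, 1.6597, 3.3971]]
  r_p     = [1.6597, 1.5552, 1.9581]
Written out (R1..R3):
  (R1) 3.3971 phi_1 + 1.6597 phi_2 + 1.5552 phi_3 = 1.6597
  (R2) 1.6597 phi_1 + 3.3971 phi_2 + 1.6597 phi_3 = 1.5552
  (R3) 1.5552 phi_1 + 1.6597 phi_2 + 3.3971 phi_3 = 1.9581
Gaussian elimination:
  R2 <- R2 - (1.6597/3.3971) R1 = R2 - (0.488564) R1:  2.586231 phi_2 + 0.899886 phi_3 = 0.744331
  R3 <- R3 - (1.5552/3.3971) R1 = R3 - (0.457802) R1:  0.899886 phi_2 + 2.685126 phi_3 = 1.198286
  R3 <- R3 - (0.899886/2.586231) R2 = R3 - (0.347953) R2:  2.372008 phi_3 = 0.939294
Back-substitution:
  phi_hat_3 = 0.939294 / 2.372008 = 0.395991
  phi_hat_2 = (0.744331 - (0.899886)(0.395991)) / 2.586231 = 0.150019
  phi_hat_1 = (1.6597 - (1.6597)(0.150019) - (1.5552)(0.395991)) / 3.3971 = 0.233984
So phi_hat = [0.2340, 0.1500, 0.3960].
Therefore phi_hat_3 = 0.3960.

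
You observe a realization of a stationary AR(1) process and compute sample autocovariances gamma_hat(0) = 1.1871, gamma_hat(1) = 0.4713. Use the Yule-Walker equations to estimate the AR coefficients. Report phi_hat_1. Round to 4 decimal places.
\hat\phi_{1} = 0.3970

The Yule-Walker equations for an AR(p) process read, in matrix form,
  Gamma_p phi = r_p,   with   (Gamma_p)_{ij} = gamma(|i - j|),
                       (r_p)_i = gamma(i),   i,j = 1..p.
Substitute the sample gammas (Toeplitz matrix and right-hand side of size 1):
  Gamma_p = [[1.1871]]
  r_p     = [0.4713]
With p = 1 this is the single equation gamma(0) phi_1 = gamma(1):
  phi_hat_1 = gamma(1) / gamma(0) = 0.4713 / 1.1871 = 0.3970.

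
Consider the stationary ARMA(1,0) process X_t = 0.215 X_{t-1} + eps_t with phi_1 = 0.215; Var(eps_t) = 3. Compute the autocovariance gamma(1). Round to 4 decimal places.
\gamma(1) = 0.6763

Multiply the model equation by X_{t-k} and take expectations. With theta_0 = psi_0 = 1 and psi_j the MA(infinity) weights, this gives
  gamma(k) - sum_i phi_i gamma(k-i) = c_k,
  c_k = sigma^2 * sum_{j=k..q} theta_j psi_{j-k}   (c_k = 0 for k > q),
using gamma(-m) = gamma(m).
Pure AR (q = 0): c_0 = sigma^2 = 3, c_k = 0 for k >= 1.
Equations for k = 0 and k = 1 (AR order 1):
  gamma(0) = phi_1 gamma(1) + c_0
  gamma(1) = phi_1 gamma(0) + c_1
Substituting the second into the first: gamma(0) (1 - phi_1^2) = c_0 + phi_1 c_1, so
  gamma(0) = c_0 / (1 - phi_1^2) = 3 / (1 - (0.215)^2) = 3 / 0.953775 = 3.145396.
  gamma(1) = phi_1 gamma(0) = (0.215)(3.145396) = 0.67626.
Therefore gamma(1) = 0.6763 (to 4 decimal places).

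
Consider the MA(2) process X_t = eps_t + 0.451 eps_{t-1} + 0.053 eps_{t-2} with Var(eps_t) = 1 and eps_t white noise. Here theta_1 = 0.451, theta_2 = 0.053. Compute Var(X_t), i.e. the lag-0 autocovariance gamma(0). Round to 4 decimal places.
\gamma(0) = 1.2062

For an MA(q) process X_t = eps_t + sum_i theta_i eps_{t-i} with
Var(eps_t) = sigma^2, the variance is
  gamma(0) = sigma^2 * (1 + sum_i theta_i^2).
  sum_i theta_i^2 = (0.451)^2 + (0.053)^2 = 0.203401 + 0.002809 = 0.20621.
  gamma(0) = 1 * (1 + 0.20621) = 1 * 1.20621 = 1.20621, which rounds to 1.2062.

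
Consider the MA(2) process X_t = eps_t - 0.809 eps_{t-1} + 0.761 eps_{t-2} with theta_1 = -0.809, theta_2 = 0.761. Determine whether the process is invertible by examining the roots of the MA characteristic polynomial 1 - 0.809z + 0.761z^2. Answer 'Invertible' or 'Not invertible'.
\text{Invertible}

The MA(q) characteristic polynomial is P(z) = 1 - 0.809z + 0.761z^2.
Invertibility requires all roots to lie outside the unit circle, i.e. |z| > 1 for every root.
Set 1 + (-0.809) z + (0.761) z^2 = 0, i.e. a z^2 + b z + c = 0 with a = 0.761, b = -0.809, c = 1.
Discriminant D = b^2 - 4ac = (-0.809)^2 - 4*(0.761)*1 = 0.654481 - (3.044) = -2.389519.
D < 0, so the roots are the complex-conjugate pair z = (-b +/- i sqrt(-D)) / (2a) = 0.5315 +/- 1.0156i.
For a conjugate pair |z|^2 = z * conj(z) = (product of roots) = c/a = 1/(0.761) = 1.31406, so |z| = sqrt(1.31406) = 1.1463 for both roots.
Moduli of all roots: 1.1463, 1.1463.
All moduli strictly greater than 1? Yes.
Verdict: Invertible.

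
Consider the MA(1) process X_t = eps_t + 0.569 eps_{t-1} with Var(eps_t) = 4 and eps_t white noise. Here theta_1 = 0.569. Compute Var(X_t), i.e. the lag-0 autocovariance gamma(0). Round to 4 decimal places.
\gamma(0) = 5.2950

For an MA(q) process X_t = eps_t + sum_i theta_i eps_{t-i} with
Var(eps_t) = sigma^2, the variance is
  gamma(0) = sigma^2 * (1 + sum_i theta_i^2).
  sum_i theta_i^2 = (0.569)^2 = 0.323761.
  gamma(0) = 4 * (1 + 0.323761) = 4 * 1.323761 = 5.295044, which rounds to 5.2950.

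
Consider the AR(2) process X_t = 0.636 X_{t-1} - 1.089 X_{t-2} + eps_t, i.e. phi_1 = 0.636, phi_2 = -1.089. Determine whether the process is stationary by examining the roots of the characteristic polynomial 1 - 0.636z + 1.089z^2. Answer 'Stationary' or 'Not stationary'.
\text{Not stationary}

The AR(p) characteristic polynomial is P(z) = 1 - 0.636z + 1.089z^2.
Stationarity requires all roots to lie outside the unit circle, i.e. |z| > 1 for every root.
Set 1 + (-0.636) z + (1.089) z^2 = 0, i.e. a z^2 + b z + c = 0 with a = 1.089, b = -0.636, c = 1.
Discriminant D = b^2 - 4ac = (-0.636)^2 - 4*(1.089)*1 = 0.404496 - (4.356) = -3.951504.
D < 0, so the roots are the complex-conjugate pair z = (-b +/- i sqrt(-D)) / (2a) = 0.292 +/- 0.9127i.
For a conjugate pair |z|^2 = z * conj(z) = (product of roots) = c/a = 1/(1.089) = 0.918274, so |z| = sqrt(0.918274) = 0.9583 for both roots.
Moduli of all roots: 0.9583, 0.9583.
All moduli strictly greater than 1? No.
Verdict: Not stationary.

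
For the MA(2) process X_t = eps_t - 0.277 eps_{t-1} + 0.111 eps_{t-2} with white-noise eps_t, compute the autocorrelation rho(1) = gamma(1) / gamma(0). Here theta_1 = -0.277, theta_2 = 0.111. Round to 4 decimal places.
\rho(1) = -0.2826

For an MA(q) process with theta_0 = 1, the autocovariance is
  gamma(k) = sigma^2 * sum_{i=0..q-k} theta_i * theta_{i+k},
and rho(k) = gamma(k) / gamma(0). Sigma^2 cancels.
  numerator   = (1)*(-0.277) + (-0.277)*(0.111) = -0.307747.
  denominator = (1)^2 + (-0.277)^2 + (0.111)^2 = 1.08905.
  rho(1) = -0.307747 / 1.08905 = -0.2826.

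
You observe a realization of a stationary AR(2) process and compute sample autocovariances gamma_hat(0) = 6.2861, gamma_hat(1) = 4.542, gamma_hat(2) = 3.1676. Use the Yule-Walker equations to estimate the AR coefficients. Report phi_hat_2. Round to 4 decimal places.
\hat\phi_{2} = -0.0380

The Yule-Walker equations for an AR(p) process read, in matrix form,
  Gamma_p phi = r_p,   with   (Gamma_p)_{ij} = gamma(|i - j|),
                       (r_p)_i = gamma(i),   i,j = 1..p.
Substitute the sample gammas (Toeplitz matrix and right-hand side of size 2):
  Gamma_p = [[6.2861, 4.542], [4.542, 6.2861]]
  r_p     = [4.542, 3.1676]
Written out:
  6.2861 phi_1 + 4.542 phi_2 = 4.542
  4.542 phi_1 + 6.2861 phi_2 = 3.1676
Solve by Cramer's rule:
  det = gamma(0)^2 - gamma(1)^2 = (6.2861)^2 - (4.542)^2 = 39.51505321 - 20.629764 = 18.88528921
  phi_hat_1 = [gamma(1) gamma(0) - gamma(1) gamma(2)] / det = [(4.542)(6.2861) - (4.542)(3.1676)] / 18.88528921 = 14.164227 / 18.88528921 = 0.75
  phi_hat_2 = [gamma(0) gamma(2) - gamma(1)^2] / det = [(6.2861)(3.1676) - (4.542)^2] / 18.88528921 = -0.71791364 / 18.88528921 = -0.038
So phi_hat = [0.7500, -0.0380].
Therefore phi_hat_2 = -0.0380.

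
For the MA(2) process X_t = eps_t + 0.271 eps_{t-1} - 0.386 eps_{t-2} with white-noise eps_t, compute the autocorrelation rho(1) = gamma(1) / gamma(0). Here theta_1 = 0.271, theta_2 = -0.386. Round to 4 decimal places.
\rho(1) = 0.1361

For an MA(q) process with theta_0 = 1, the autocovariance is
  gamma(k) = sigma^2 * sum_{i=0..q-k} theta_i * theta_{i+k},
and rho(k) = gamma(k) / gamma(0). Sigma^2 cancels.
  numerator   = (1)*(0.271) + (0.271)*(-0.386) = 0.166394.
  denominator = (1)^2 + (0.271)^2 + (-0.386)^2 = 1.222437.
  rho(1) = 0.166394 / 1.222437 = 0.1361.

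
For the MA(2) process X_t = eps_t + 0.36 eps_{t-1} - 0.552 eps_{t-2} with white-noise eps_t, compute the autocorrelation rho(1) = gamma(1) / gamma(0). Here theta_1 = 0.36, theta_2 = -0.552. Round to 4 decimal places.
\rho(1) = 0.1124

For an MA(q) process with theta_0 = 1, the autocovariance is
  gamma(k) = sigma^2 * sum_{i=0..q-k} theta_i * theta_{i+k},
and rho(k) = gamma(k) / gamma(0). Sigma^2 cancels.
  numerator   = (1)*(0.36) + (0.36)*(-0.552) = 0.16128.
  denominator = (1)^2 + (0.36)^2 + (-0.552)^2 = 1.434304.
  rho(1) = 0.16128 / 1.434304 = 0.1124.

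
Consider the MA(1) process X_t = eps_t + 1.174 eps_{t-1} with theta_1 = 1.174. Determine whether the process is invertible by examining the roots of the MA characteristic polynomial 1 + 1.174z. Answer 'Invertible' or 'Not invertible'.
\text{Not invertible}

The MA(q) characteristic polynomial is P(z) = 1 + 1.174z.
Invertibility requires all roots to lie outside the unit circle, i.e. |z| > 1 for every root.
This is linear in z: 1 + (1.174) z = 0  =>  z = -1/(1.174) = -0.851789,  |z| = 0.851789.
Moduli of all roots: 0.8518.
All moduli strictly greater than 1? No.
Verdict: Not invertible.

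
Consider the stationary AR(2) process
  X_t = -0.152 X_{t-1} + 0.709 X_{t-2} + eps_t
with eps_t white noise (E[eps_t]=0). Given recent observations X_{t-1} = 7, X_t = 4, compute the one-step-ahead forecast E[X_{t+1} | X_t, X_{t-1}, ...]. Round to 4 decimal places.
E[X_{t+1} \mid \mathcal F_t] = 4.3550

For an AR(p) model X_t = c + sum_i phi_i X_{t-i} + eps_t, the
one-step-ahead conditional mean is
  E[X_{t+1} | X_t, ...] = c + sum_i phi_i X_{t+1-i}.
Substitute known values:
  E[X_{t+1} | ...] = (-0.152) * (4) + (0.709) * (7)
                   = 4.3550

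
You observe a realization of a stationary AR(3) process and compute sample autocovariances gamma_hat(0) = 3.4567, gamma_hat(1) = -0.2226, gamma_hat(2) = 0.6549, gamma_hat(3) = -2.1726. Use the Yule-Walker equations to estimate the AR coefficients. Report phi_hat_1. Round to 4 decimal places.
\hat\phi_{1} = 0.0650

The Yule-Walker equations for an AR(p) process read, in matrix form,
  Gamma_p phi = r_p,   with   (Gamma_p)_{ij} = gamma(|i - j|),
                       (r_p)_i = gamma(i),   i,j = 1..p.
Substitute the sample gammas (Toeplitz matrix and right-hand side of size 3):
  Gamma_p = [[3.4567, -0.2226, 0.6549], [-0.2226, 3.4567, -0.2226], [0.6549, -0.2226, 3.4567]]
  r_p     = [-0.2226, 0.6549, -2.1726]
Written out (R1..R3):
  (R1) 3.4567 phi_1 - 0.2226 phi_2 + 0.6549 phi_3 = -0.2226
  (R2) -0.2226 phi_1 + 3.4567 phi_2 - 0.2226 phi_3 = 0.6549
  (R3) 0.6549 phi_1 - 0.2226 phi_2 + 3.4567 phi_3 = -2.1726
Gaussian elimination:
  R2 <- R2 - (-0.2226/3.4567) R1 = R2 - (-0.064397) R1:  3.442365 phi_2 - 0.180427 phi_3 = 0.640565
  R3 <- R3 - (0.6549/3.4567) R1 = R3 - (0.189458) R1:  -0.180427 phi_2 + 3.332624 phi_3 = -2.130427
  R3 <- R3 - (-0.180427/3.442365) R2 = R3 - (-0.052414) R2:  3.323167 phi_3 = -2.096852
Back-substitution:
  phi_hat_3 = -2.096852 / 3.323167 = -0.63098
  phi_hat_2 = (0.640565 - (-0.180427)(-0.63098)) / 3.442365 = 0.153011
  phi_hat_1 = (-0.2226 - (-0.2226)(0.153011) - (0.6549)(-0.63098)) / 3.4567 = 0.065001
So phi_hat = [0.0650, 0.1530, -0.6310].
Therefore phi_hat_1 = 0.0650.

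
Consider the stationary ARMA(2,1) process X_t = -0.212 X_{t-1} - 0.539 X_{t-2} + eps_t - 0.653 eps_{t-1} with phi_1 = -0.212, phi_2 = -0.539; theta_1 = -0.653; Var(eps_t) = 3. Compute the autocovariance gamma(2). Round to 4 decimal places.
\gamma(2) = -3.2598

Multiply the model equation by X_{t-k} and take expectations. With theta_0 = psi_0 = 1 and psi_j the MA(infinity) weights, this gives
  gamma(k) - sum_i phi_i gamma(k-i) = c_k,
  c_k = sigma^2 * sum_{j=k..q} theta_j psi_{j-k}   (c_k = 0 for k > q),
using gamma(-m) = gamma(m).
psi-weights needed (psi_j = theta_j + sum_i phi_i psi_{j-i}):
  psi_1 = theta_1 + phi_1 = -0.653 + (-0.212) = -0.865
Right-hand sides:
  c_0 = sigma^2 (1 + theta_1 psi_1) = 3 * (1 + (-0.653)(-0.865)) = 3 * 1.564845 = 4.694535
  c_1 = sigma^2 theta_1 = 3 * (-0.653) = -1.959
  c_2 = 0
Equations for k = 0, 1, 2 (AR order 2, c_2 = 0):
  (E0) gamma(0) = phi_1 gamma(1) + phi_2 gamma(2) + c_0
  (E1) gamma(1) = phi_1 gamma(0) + phi_2 gamma(1) + c_1
  (E2) gamma(2) = phi_1 gamma(1) + phi_2 gamma(0)
From (E1): gamma(1) = A gamma(0) + B with
  A = phi_1 / (1 - phi_2) = -0.212 / 1.539 = -0.137752,   B = c_1 / (1 - phi_2) = -1.959 / 1.539 = -1.272904.
Insert (E2) into (E0): gamma(0) (1 - phi_2^2) = phi_1 (1 + phi_2) gamma(1) + c_0.
  phi_1 (1 + phi_2) = (-0.212)(0.461) = -0.097732,   1 - phi_2^2 = 0.709479.
Replace gamma(1) by A gamma(0) + B and collect gamma(0):
  gamma(0) [0.709479 - (-0.097732)(-0.137752)] = (-0.097732)(-1.272904) + 4.694535
  gamma(0) * 0.696016 = 4.818939
  gamma(0) = 4.818939 / 0.696016 = 6.923601.
  gamma(1) = A gamma(0) + B = (-0.137752)(6.923601) + (-1.272904) = -2.226643.
  gamma(2) = phi_1 gamma(1) + phi_2 gamma(0) = (-0.212)(-2.226643) + (-0.539)(6.923601) = -3.259772.
Therefore gamma(2) = -3.2598 (to 4 decimal places).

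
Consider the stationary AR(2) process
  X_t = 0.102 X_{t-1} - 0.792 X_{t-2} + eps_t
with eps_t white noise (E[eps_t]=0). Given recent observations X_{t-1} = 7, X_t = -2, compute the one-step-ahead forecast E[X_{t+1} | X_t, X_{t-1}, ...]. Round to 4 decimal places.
E[X_{t+1} \mid \mathcal F_t] = -5.7480

For an AR(p) model X_t = c + sum_i phi_i X_{t-i} + eps_t, the
one-step-ahead conditional mean is
  E[X_{t+1} | X_t, ...] = c + sum_i phi_i X_{t+1-i}.
Substitute known values:
  E[X_{t+1} | ...] = (0.102) * (-2) + (-0.792) * (7)
                   = -5.7480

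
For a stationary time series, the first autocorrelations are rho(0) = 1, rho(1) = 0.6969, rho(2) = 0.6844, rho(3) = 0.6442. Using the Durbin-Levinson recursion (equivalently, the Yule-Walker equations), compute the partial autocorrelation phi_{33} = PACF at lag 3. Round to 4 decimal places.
\phi_{33} = 0.1880

The PACF at lag k is phi_{kk}, the last component of the solution
to the Yule-Walker system G_k phi = r_k where
  (G_k)_{ij} = rho(|i - j|), (r_k)_i = rho(i), i,j = 1..k.
Equivalently, Durbin-Levinson gives phi_{kk} iteratively:
  phi_{11} = rho(1)
  phi_{kk} = [rho(k) - sum_{j=1..k-1} phi_{k-1,j} rho(k-j)]
            / [1 - sum_{j=1..k-1} phi_{k-1,j} rho(j)],
  phi_{k,j} = phi_{k-1,j} - phi_{kk} phi_{k-1,k-j},  j = 1..k-1.
Step k = 1:
  phi_11 = rho(1) = 0.6969.
Step k = 2:
  phi_22 = [rho(2) - phi_11 rho(1)] / [1 - phi_11 rho(1)] = [0.6844 - (0.6969)(0.6969)] / [1 - (0.6969)(0.6969)]
         = 0.19873039 / 0.51433039 = 0.386387.
  Update: phi_21 = phi_11 - phi_22 phi_11 = 0.6969 - (0.386387)(0.6969) = 0.427627.
Step k = 3:
  phi_33 = [rho(3) - phi_21 rho(2) - phi_22 rho(1)] / [1 - phi_21 rho(1) - phi_22 rho(2)]
    numerator   = 0.6442 - (0.427627)(0.6844) - (0.386387)(0.6969) = 0.08225913
    denominator = 1 - (0.427627)(0.6969) - (0.386387)(0.6844) = 0.43754362
  phi_33 = 0.08225913 / 0.43754362 = 0.188.
Therefore phi_{33} = 0.1880.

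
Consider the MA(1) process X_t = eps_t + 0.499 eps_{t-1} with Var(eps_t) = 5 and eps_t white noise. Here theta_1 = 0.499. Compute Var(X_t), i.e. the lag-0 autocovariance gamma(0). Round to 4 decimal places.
\gamma(0) = 6.2450

For an MA(q) process X_t = eps_t + sum_i theta_i eps_{t-i} with
Var(eps_t) = sigma^2, the variance is
  gamma(0) = sigma^2 * (1 + sum_i theta_i^2).
  sum_i theta_i^2 = (0.499)^2 = 0.249001.
  gamma(0) = 5 * (1 + 0.249001) = 5 * 1.249001 = 6.245005, which rounds to 6.2450.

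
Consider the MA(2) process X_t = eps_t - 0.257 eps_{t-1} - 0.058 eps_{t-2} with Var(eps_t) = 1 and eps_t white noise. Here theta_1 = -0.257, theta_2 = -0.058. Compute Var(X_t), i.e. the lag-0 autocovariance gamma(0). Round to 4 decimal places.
\gamma(0) = 1.0694

For an MA(q) process X_t = eps_t + sum_i theta_i eps_{t-i} with
Var(eps_t) = sigma^2, the variance is
  gamma(0) = sigma^2 * (1 + sum_i theta_i^2).
  sum_i theta_i^2 = (-0.257)^2 + (-0.058)^2 = 0.066049 + 0.003364 = 0.069413.
  gamma(0) = 1 * (1 + 0.069413) = 1 * 1.069413 = 1.069413, which rounds to 1.0694.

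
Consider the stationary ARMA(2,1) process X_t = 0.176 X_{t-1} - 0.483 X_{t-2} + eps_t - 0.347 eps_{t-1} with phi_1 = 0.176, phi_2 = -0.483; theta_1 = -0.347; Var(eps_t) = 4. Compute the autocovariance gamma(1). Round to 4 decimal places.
\gamma(1) = -0.2840

Multiply the model equation by X_{t-k} and take expectations. With theta_0 = psi_0 = 1 and psi_j the MA(infinity) weights, this gives
  gamma(k) - sum_i phi_i gamma(k-i) = c_k,
  c_k = sigma^2 * sum_{j=k..q} theta_j psi_{j-k}   (c_k = 0 for k > q),
using gamma(-m) = gamma(m).
psi-weights needed (psi_j = theta_j + sum_i phi_i psi_{j-i}):
  psi_1 = theta_1 + phi_1 = -0.347 + (0.176) = -0.171
Right-hand sides:
  c_0 = sigma^2 (1 + theta_1 psi_1) = 4 * (1 + (-0.347)(-0.171)) = 4 * 1.059337 = 4.237348
  c_1 = sigma^2 theta_1 = 4 * (-0.347) = -1.388
  c_2 = 0
Equations for k = 0, 1, 2 (AR order 2, c_2 = 0):
  (E0) gamma(0) = phi_1 gamma(1) + phi_2 gamma(2) + c_0
  (E1) gamma(1) = phi_1 gamma(0) + phi_2 gamma(1) + c_1
  (E2) gamma(2) = phi_1 gamma(1) + phi_2 gamma(0)
From (E1): gamma(1) = A gamma(0) + B with
  A = phi_1 / (1 - phi_2) = 0.176 / 1.483 = 0.118678,   B = c_1 / (1 - phi_2) = -1.388 / 1.483 = -0.935941.
Insert (E2) into (E0): gamma(0) (1 - phi_2^2) = phi_1 (1 + phi_2) gamma(1) + c_0.
  phi_1 (1 + phi_2) = (0.176)(0.517) = 0.090992,   1 - phi_2^2 = 0.766711.
Replace gamma(1) by A gamma(0) + B and collect gamma(0):
  gamma(0) [0.766711 - (0.090992)(0.118678)] = (0.090992)(-0.935941) + 4.237348
  gamma(0) * 0.755912 = 4.152185
  gamma(0) = 4.152185 / 0.755912 = 5.492946.
  gamma(1) = A gamma(0) + B = (0.118678)(5.492946) + (-0.935941) = -0.284047.
Therefore gamma(1) = -0.2840 (to 4 decimal places).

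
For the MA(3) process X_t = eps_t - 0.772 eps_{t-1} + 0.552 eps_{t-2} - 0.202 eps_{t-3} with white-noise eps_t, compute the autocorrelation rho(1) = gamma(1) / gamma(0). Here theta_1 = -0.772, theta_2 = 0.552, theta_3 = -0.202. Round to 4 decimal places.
\rho(1) = -0.6746

For an MA(q) process with theta_0 = 1, the autocovariance is
  gamma(k) = sigma^2 * sum_{i=0..q-k} theta_i * theta_{i+k},
and rho(k) = gamma(k) / gamma(0). Sigma^2 cancels.
  numerator   = (1)*(-0.772) + (-0.772)*(0.552) + (0.552)*(-0.202) = -1.309648.
  denominator = (1)^2 + (-0.772)^2 + (0.552)^2 + (-0.202)^2 = 1.941492.
  rho(1) = -1.309648 / 1.941492 = -0.6746.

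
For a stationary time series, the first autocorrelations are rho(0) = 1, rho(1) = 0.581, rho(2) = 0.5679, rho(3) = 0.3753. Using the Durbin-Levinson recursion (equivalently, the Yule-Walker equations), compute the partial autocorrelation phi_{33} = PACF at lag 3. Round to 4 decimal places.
\phi_{33} = -0.0720

The PACF at lag k is phi_{kk}, the last component of the solution
to the Yule-Walker system G_k phi = r_k where
  (G_k)_{ij} = rho(|i - j|), (r_k)_i = rho(i), i,j = 1..k.
Equivalently, Durbin-Levinson gives phi_{kk} iteratively:
  phi_{11} = rho(1)
  phi_{kk} = [rho(k) - sum_{j=1..k-1} phi_{k-1,j} rho(k-j)]
            / [1 - sum_{j=1..k-1} phi_{k-1,j} rho(j)],
  phi_{k,j} = phi_{k-1,j} - phi_{kk} phi_{k-1,k-j},  j = 1..k-1.
Step k = 1:
  phi_11 = rho(1) = 0.581.
Step k = 2:
  phi_22 = [rho(2) - phi_11 rho(1)] / [1 - phi_11 rho(1)] = [0.5679 - (0.581)(0.581)] / [1 - (0.581)(0.581)]
         = 0.230339 / 0.662439 = 0.347714.
  Update: phi_21 = phi_11 - phi_22 phi_11 = 0.581 - (0.347714)(0.581) = 0.378978.
Step k = 3:
  phi_33 = [rho(3) - phi_21 rho(2) - phi_22 rho(1)] / [1 - phi_21 rho(1) - phi_22 rho(2)]
    numerator   = 0.3753 - (0.378978)(0.5679) - (0.347714)(0.581) = -0.04194342
    denominator = 1 - (0.378978)(0.581) - (0.347714)(0.5679) = 0.58234701
  phi_33 = -0.04194342 / 0.58234701 = -0.072.
Therefore phi_{33} = -0.0720.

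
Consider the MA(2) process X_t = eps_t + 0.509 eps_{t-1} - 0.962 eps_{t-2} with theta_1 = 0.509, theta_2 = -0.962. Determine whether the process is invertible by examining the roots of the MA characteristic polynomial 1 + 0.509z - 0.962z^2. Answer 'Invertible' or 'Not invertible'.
\text{Not invertible}

The MA(q) characteristic polynomial is P(z) = 1 + 0.509z - 0.962z^2.
Invertibility requires all roots to lie outside the unit circle, i.e. |z| > 1 for every root.
Set 1 + (0.509) z + (-0.962) z^2 = 0, i.e. a z^2 + b z + c = 0 with a = -0.962, b = 0.509, c = 1.
Discriminant D = b^2 - 4ac = (0.509)^2 - 4*(-0.962)*1 = 0.259081 - (-3.848) = 4.107081.
D >= 0, so the roots are real: z = (-b +/- sqrt(D)) / (2a) = (-0.509 +/- 2.026593) / (-1.924).
  z_1 = (-0.509 + 2.026593) / (-1.924) = -0.7888,   |z_1| = 0.7888.
  z_2 = (-0.509 - 2.026593) / (-1.924) = 1.3179,   |z_2| = 1.3179.
Moduli of all roots: 0.7888, 1.3179.
All moduli strictly greater than 1? No.
Verdict: Not invertible.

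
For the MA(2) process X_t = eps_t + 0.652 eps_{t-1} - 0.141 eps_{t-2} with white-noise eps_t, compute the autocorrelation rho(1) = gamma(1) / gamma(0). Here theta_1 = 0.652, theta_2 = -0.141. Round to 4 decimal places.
\rho(1) = 0.3876

For an MA(q) process with theta_0 = 1, the autocovariance is
  gamma(k) = sigma^2 * sum_{i=0..q-k} theta_i * theta_{i+k},
and rho(k) = gamma(k) / gamma(0). Sigma^2 cancels.
  numerator   = (1)*(0.652) + (0.652)*(-0.141) = 0.560068.
  denominator = (1)^2 + (0.652)^2 + (-0.141)^2 = 1.444985.
  rho(1) = 0.560068 / 1.444985 = 0.3876.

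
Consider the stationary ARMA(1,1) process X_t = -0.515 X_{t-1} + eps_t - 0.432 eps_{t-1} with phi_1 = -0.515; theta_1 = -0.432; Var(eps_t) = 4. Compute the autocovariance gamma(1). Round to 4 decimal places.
\gamma(1) = -6.3023

Multiply the model equation by X_{t-k} and take expectations. With theta_0 = psi_0 = 1 and psi_j the MA(infinity) weights, this gives
  gamma(k) - sum_i phi_i gamma(k-i) = c_k,
  c_k = sigma^2 * sum_{j=k..q} theta_j psi_{j-k}   (c_k = 0 for k > q),
using gamma(-m) = gamma(m).
psi-weights needed (psi_j = theta_j + sum_i phi_i psi_{j-i}):
  psi_1 = theta_1 + phi_1 = -0.432 + (-0.515) = -0.947
Right-hand sides:
  c_0 = sigma^2 (1 + theta_1 psi_1) = 4 * (1 + (-0.432)(-0.947)) = 4 * 1.409104 = 5.636416
  c_1 = sigma^2 theta_1 = 4 * (-0.432) = -1.728
  c_2 = 0
Equations for k = 0 and k = 1 (AR order 1):
  gamma(0) = phi_1 gamma(1) + c_0
  gamma(1) = phi_1 gamma(0) + c_1
Substituting the second into the first: gamma(0) (1 - phi_1^2) = c_0 + phi_1 c_1, so
  gamma(0) = (c_0 + phi_1 c_1) / (1 - phi_1^2) = (5.636416 + (-0.515)(-1.728)) / (1 - (-0.515)^2) = 6.526336 / 0.734775 = 8.882088.
  gamma(1) = phi_1 gamma(0) + c_1 = (-0.515)(8.882088) + (-1.728) = -6.302275.
Therefore gamma(1) = -6.3023 (to 4 decimal places).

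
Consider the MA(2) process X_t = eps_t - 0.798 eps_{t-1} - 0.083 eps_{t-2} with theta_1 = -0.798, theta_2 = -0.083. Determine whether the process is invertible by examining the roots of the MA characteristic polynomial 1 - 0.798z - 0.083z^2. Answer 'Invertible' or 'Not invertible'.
\text{Invertible}

The MA(q) characteristic polynomial is P(z) = 1 - 0.798z - 0.083z^2.
Invertibility requires all roots to lie outside the unit circle, i.e. |z| > 1 for every root.
Set 1 + (-0.798) z + (-0.083) z^2 = 0, i.e. a z^2 + b z + c = 0 with a = -0.083, b = -0.798, c = 1.
Discriminant D = b^2 - 4ac = (-0.798)^2 - 4*(-0.083)*1 = 0.636804 - (-0.332) = 0.968804.
D >= 0, so the roots are real: z = (-b +/- sqrt(D)) / (2a) = (0.798 +/- 0.984278) / (-0.166).
  z_1 = (0.798 + 0.984278) / (-0.166) = -10.7366,   |z_1| = 10.7366.
  z_2 = (0.798 - 0.984278) / (-0.166) = 1.1222,   |z_2| = 1.1222.
Moduli of all roots: 10.7366, 1.1222.
All moduli strictly greater than 1? Yes.
Verdict: Invertible.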